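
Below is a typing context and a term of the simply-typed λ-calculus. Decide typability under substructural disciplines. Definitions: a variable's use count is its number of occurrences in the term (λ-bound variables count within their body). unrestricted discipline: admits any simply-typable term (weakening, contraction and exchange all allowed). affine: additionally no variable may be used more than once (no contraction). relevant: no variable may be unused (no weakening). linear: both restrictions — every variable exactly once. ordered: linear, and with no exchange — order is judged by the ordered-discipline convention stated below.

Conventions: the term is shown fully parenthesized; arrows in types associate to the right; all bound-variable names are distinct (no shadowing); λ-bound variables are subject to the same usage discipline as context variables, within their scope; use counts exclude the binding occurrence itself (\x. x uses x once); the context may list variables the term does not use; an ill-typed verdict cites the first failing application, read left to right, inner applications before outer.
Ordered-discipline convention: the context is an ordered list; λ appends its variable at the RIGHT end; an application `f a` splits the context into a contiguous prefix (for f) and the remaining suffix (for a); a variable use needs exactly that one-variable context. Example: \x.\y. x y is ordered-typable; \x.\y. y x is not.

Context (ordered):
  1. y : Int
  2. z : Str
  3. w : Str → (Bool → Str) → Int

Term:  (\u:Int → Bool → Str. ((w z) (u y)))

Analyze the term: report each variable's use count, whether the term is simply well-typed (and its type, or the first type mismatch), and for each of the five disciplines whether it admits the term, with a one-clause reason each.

counts: y: 1; z: 1; w: 1; u [bound]: 1
use order (left to right): w, z, u, y
typing: ✓ — (Int → Bool → Str) → Int
ordered: ✗ — use order w, z, u, y needs exchange
linear: ✓ — exactly-once usage across y, z, w, u
affine: ✓ — no duplicate uses among y, z, w, u
relevant: ✓ — y, z, w, u: all used, weakening unneeded
unrestricted: ✓ — well-typed at (Int → Bool → Str) → Int; no restrictions here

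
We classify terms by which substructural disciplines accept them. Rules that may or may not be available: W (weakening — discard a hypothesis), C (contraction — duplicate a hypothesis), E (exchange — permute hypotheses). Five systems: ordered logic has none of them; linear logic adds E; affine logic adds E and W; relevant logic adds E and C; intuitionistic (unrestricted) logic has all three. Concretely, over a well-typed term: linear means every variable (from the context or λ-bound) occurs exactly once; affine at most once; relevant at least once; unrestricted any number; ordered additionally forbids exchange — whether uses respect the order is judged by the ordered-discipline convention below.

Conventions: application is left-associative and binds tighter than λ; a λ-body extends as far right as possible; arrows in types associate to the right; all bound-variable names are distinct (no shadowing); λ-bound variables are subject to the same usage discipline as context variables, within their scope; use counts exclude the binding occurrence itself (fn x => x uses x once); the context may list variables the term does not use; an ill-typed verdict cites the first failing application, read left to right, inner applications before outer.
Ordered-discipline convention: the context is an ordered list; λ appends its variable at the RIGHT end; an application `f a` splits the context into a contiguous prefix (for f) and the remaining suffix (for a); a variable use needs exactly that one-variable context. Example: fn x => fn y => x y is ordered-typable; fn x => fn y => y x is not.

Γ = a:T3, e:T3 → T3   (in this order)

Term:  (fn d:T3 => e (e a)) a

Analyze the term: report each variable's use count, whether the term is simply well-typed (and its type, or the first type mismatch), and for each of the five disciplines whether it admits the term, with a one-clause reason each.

usage: a=2, e=2, d (λ-bound)=0
use order (left to right): e, e, a, a
typing: well-typed — term : T3
ordered: ✗ — uses contraction: a ×2, e ×2; unused: d — weakening required
linear: ✗ — uses contraction: a ×2, e ×2; unused: d — weakening required
affine: ✗ — uses contraction: a ×2, e ×2
relevant: ✗ — unused: d — weakening required
unrestricted: ✓ — type-checks (T3) and nothing is barred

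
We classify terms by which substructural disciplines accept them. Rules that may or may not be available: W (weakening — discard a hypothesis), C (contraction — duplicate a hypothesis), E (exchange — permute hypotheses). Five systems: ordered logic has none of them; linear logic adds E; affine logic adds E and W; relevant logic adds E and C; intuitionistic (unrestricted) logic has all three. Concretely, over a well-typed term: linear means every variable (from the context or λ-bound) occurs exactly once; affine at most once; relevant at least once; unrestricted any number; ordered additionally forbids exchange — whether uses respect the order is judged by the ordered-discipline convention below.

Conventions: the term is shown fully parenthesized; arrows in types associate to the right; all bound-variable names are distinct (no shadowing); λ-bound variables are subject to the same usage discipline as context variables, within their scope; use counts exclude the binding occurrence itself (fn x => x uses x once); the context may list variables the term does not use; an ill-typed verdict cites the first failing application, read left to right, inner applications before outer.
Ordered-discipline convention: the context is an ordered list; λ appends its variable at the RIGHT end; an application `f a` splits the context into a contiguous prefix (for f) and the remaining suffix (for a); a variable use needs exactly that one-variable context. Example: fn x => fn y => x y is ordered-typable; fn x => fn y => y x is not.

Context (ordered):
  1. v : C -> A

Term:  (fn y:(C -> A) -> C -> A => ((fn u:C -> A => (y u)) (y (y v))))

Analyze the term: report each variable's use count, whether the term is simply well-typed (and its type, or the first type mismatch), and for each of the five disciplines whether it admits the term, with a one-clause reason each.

variable uses: v: 1; y (bound): 3; u (bound): 1
use order (left to right): y, u, y, y, v
typing: ✓ — ((C -> A) -> C -> A) -> C -> A
ordered: ✗ — uses contraction: y ×3
linear: ✗ — uses contraction: y ×3
affine: ✗ — uses contraction: y ×3
relevant: ✓ — every one of v, y, u appears
unrestricted: ✓ — simply typable at ((C -> A) -> C -> A) -> C -> A; W, C, E all held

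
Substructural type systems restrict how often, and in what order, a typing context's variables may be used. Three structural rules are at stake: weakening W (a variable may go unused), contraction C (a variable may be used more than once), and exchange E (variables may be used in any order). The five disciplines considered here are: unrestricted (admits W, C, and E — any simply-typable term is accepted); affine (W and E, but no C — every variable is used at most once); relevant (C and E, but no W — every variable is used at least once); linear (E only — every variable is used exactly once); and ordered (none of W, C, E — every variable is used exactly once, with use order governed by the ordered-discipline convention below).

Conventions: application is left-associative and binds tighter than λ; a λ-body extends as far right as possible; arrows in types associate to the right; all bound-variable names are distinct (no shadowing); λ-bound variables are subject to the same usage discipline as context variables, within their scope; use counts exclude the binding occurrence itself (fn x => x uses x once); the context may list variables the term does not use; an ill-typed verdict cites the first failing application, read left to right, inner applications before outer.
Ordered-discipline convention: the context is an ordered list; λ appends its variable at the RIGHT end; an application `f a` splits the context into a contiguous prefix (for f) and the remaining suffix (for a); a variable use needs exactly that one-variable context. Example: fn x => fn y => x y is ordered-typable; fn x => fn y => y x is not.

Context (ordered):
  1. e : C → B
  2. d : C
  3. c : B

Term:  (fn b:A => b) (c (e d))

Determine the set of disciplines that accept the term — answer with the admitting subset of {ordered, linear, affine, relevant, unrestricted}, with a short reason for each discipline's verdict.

admitted in: none
usage: e: 1, d: 1, c: 1, b (λ-bound): 1
uses in reading order: b, c, e, d
typing: ill-typed: can't apply a value of type B
ordered: ✗ — the type mismatch rejects it
linear: ✗ — not simply typable
affine: ✗ — fails simple typing
relevant: ✗ — a type mismatch blocks all five
unrestricted: ✗ — the type mismatch rejects it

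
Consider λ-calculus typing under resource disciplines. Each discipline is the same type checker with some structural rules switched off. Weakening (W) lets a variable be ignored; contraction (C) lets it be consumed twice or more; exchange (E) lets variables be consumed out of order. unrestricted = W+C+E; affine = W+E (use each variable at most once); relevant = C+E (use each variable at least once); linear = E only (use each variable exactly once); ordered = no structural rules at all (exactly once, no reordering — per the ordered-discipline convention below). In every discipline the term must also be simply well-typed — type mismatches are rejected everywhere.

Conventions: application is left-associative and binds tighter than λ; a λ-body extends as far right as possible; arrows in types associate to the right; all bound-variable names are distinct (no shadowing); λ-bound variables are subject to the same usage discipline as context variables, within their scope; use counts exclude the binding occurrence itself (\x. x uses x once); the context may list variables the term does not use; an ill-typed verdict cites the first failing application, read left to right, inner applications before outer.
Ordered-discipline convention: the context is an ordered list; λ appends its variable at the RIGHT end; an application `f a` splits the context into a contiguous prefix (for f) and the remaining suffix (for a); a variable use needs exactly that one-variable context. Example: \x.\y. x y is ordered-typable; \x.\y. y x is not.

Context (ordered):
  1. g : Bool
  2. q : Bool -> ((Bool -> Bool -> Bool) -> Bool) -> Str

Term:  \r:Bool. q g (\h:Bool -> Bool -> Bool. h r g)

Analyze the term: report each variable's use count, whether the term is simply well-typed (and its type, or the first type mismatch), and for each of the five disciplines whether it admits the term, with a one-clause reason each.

use counts: g ×2; q ×1; r (bound) ×1; h (bound) ×1
order of uses: q, g, h, r, g
typing: well-typed at Bool -> Str
ordered: ✗ — uses contraction: g ×2
linear: ✗ — uses contraction: g ×2
affine: ✗ — uses contraction: g ×2
relevant: ✓ — at least one use each (g, q, r, h)
unrestricted: ✓ — type-checks (Bool -> Str) and nothing is barred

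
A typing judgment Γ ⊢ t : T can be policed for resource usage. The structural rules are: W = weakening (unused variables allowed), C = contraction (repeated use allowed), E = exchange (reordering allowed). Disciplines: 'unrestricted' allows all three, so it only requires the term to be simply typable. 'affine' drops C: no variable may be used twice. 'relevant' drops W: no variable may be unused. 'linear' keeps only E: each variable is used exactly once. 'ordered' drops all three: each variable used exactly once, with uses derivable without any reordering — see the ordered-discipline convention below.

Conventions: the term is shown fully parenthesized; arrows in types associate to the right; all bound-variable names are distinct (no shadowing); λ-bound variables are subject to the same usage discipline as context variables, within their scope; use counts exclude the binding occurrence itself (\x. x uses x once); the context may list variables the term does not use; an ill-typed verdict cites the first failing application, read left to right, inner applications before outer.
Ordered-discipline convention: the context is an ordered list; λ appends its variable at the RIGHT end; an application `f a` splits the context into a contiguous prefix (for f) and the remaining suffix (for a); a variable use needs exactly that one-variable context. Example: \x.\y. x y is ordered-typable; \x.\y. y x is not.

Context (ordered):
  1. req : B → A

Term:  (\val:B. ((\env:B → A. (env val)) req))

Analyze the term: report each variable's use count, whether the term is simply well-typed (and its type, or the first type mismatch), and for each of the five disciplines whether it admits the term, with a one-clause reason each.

use counts: req ×1; val (bound) ×1; env (bound) ×1
left-to-right use order: env, val, req
typing: ✓ — B → A
ordered ✗ (no ordered split (uses run env, val, req))
linear ✓ (each of req, val, env used exactly once)
affine ✓ (no duplicate uses among req, val, env)
relevant ✓ (none of req, val, env goes unused)
unrestricted ✓ (simply typable at B → A; W, C, E all held)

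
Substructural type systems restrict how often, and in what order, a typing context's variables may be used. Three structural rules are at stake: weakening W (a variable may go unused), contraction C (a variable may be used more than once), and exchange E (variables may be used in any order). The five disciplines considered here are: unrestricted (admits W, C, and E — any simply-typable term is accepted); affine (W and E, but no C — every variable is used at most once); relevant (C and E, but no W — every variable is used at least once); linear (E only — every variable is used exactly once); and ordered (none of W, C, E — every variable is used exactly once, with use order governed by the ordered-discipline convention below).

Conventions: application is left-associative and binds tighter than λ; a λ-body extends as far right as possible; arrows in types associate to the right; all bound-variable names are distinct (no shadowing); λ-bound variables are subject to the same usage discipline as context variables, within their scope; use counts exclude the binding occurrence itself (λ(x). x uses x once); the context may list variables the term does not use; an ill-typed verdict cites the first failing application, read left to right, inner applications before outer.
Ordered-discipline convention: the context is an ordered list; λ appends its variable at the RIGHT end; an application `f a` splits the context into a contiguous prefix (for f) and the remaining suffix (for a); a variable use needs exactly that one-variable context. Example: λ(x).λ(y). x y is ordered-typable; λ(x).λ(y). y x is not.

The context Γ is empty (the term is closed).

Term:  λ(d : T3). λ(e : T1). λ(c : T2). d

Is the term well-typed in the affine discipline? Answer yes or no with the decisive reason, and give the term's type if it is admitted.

yes — d, e, c: no repeats, contraction unneeded; term : T3 -> T1 -> T2 -> T3
counts: d (λ-bound): 1×; e (λ-bound): 0×; c (λ-bound): 0×
uses in reading order: d
typing: the term checks, with type T3 -> T1 -> T2 -> T3
per-discipline verdicts: ordered ✗ | linear ✗ | affine ✓ | relevant ✗ | unrestricted ✓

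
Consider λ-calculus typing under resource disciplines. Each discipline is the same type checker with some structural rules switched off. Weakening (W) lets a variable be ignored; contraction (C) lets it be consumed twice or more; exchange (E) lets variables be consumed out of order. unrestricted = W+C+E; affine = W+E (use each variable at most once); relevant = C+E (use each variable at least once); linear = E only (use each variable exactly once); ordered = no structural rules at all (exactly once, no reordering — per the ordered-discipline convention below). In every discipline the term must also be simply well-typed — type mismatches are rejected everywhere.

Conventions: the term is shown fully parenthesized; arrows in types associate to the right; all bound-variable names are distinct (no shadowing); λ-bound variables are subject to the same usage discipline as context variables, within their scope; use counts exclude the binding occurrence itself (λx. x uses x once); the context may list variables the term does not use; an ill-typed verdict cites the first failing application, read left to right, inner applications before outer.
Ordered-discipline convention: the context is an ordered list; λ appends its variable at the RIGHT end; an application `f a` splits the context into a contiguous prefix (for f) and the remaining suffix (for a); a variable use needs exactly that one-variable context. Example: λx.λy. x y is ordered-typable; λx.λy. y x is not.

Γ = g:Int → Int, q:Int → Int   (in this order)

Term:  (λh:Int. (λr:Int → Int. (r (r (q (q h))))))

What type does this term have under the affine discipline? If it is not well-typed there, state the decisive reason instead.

not well-typed under affine — q ×2, r ×2 used more than once (contraction)
usage: g: 0×; q: 2×; h [bound]: 1×; r [bound]: 2×
uses in reading order: r, r, q, q, h
typing: the term checks, with type Int → (Int → Int) → Int
summary: ordered ✗ · linear ✗ · affine ✗ · relevant ✗ · unrestricted ✓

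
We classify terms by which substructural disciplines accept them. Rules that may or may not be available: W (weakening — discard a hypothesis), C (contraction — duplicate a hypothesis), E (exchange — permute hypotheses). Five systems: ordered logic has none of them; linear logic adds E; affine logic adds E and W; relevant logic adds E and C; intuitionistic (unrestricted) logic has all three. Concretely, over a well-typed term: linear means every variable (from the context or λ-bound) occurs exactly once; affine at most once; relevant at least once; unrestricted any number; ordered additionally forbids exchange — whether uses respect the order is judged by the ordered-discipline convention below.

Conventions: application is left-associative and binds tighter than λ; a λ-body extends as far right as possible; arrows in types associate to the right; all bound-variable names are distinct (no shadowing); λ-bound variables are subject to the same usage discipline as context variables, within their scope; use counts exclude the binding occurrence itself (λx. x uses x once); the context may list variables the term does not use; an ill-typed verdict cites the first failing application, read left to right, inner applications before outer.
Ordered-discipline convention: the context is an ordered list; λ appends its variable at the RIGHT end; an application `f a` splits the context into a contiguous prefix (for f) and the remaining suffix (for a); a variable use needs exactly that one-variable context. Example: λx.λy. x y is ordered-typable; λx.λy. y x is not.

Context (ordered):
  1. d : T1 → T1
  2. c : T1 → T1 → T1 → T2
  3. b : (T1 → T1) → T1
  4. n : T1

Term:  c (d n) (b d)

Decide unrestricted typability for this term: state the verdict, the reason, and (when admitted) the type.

yes — simply typable at T1 → T2; W, C, E all held; term : T1 → T2
variable uses: d ×2; c ×1; b ×1; n ×1
order of uses: c, d, n, b, d
typing: well-typed at T1 → T2
summary: ordered ✗ · linear ✗ · affine ✗ · relevant ✓ · unrestricted ✓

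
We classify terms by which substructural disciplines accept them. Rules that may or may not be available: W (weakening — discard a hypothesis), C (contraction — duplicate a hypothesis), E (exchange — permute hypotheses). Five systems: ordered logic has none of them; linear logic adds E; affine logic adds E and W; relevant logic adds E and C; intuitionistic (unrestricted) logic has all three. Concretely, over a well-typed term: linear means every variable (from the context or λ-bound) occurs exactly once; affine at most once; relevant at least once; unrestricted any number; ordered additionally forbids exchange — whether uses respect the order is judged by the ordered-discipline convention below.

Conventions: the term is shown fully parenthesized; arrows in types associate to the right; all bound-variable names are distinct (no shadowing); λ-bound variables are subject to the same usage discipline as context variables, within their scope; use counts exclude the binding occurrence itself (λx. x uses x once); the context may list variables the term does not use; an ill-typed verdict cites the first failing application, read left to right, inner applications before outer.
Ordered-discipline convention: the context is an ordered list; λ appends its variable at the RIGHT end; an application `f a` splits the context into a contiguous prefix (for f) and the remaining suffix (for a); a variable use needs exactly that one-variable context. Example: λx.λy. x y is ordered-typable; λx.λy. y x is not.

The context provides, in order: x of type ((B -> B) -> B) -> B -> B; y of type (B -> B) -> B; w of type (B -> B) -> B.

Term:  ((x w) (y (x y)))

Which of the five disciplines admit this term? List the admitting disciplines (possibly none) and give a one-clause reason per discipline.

admitted in: relevant, unrestricted
variable uses: x: 2×; y: 2×; w: 1×
left-to-right use order: x, w, y, x, y
typing: ✓ — B
ordered: ✗ — x ×2, y ×2 used more than once (contraction)
linear: ✗ — x ×2, y ×2 used more than once (contraction)
affine: ✗ — x ×2, y ×2 used more than once (contraction)
relevant: ✓ — every one of x, y, w appears
unrestricted: ✓ — well-typed at B; no restrictions here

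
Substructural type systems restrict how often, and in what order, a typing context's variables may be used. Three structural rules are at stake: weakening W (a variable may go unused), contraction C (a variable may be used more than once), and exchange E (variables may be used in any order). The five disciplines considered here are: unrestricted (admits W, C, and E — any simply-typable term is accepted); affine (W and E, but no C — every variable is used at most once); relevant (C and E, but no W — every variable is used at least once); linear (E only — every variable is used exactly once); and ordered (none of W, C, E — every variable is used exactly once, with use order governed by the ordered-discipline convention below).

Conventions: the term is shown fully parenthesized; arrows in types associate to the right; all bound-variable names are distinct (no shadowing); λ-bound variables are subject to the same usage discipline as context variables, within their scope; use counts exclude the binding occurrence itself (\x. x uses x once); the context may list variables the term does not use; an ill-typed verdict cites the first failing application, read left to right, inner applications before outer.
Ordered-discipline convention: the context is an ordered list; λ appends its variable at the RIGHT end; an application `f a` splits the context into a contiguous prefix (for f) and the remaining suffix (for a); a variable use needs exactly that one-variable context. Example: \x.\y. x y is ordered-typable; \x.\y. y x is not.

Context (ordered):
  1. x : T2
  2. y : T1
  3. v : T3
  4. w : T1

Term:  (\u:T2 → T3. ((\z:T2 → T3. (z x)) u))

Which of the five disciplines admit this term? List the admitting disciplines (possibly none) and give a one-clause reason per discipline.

admitting disciplines: affine, unrestricted
variable uses: x: 1; y: 0; v: 0; w: 0; u (bound): 1; z (bound): 1
order of uses: z, x, u
typing: the term checks, with type (T2 → T3) → T3
ordered: ✗, y, v, w left unused
linear: ✗, y, v, w left unused
affine: ✓, no duplicate uses among x, y, v, w, u, z
relevant: ✗, y, v, w left unused
unrestricted: ✓, typability at (T2 → T3) → T3 is all that's needed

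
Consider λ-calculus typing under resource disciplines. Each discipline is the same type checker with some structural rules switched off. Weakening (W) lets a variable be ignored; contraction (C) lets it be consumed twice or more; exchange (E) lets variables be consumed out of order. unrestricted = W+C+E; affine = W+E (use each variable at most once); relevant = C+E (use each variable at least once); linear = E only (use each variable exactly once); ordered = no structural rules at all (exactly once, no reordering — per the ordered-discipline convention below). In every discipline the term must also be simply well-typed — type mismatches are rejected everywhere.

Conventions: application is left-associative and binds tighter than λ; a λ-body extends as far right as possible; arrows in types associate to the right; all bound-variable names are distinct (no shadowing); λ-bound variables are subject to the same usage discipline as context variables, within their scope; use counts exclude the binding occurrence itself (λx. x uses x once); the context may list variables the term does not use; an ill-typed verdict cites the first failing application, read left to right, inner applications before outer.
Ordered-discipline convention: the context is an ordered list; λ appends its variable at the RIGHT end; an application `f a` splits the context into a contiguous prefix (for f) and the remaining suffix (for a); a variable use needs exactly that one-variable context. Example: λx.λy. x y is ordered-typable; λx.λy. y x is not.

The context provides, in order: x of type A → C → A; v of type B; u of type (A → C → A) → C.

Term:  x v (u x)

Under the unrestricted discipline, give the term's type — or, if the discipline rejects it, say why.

not well-typed under unrestricted — a type mismatch blocks all five
variable uses: x=2; v=1; u=1
left-to-right use order: x, v, u, x
typing: ill-typed: a function awaiting A gets B
per-discipline verdicts: ordered ✗ · linear ✗ · affine ✗ · relevant ✗ · unrestricted ✗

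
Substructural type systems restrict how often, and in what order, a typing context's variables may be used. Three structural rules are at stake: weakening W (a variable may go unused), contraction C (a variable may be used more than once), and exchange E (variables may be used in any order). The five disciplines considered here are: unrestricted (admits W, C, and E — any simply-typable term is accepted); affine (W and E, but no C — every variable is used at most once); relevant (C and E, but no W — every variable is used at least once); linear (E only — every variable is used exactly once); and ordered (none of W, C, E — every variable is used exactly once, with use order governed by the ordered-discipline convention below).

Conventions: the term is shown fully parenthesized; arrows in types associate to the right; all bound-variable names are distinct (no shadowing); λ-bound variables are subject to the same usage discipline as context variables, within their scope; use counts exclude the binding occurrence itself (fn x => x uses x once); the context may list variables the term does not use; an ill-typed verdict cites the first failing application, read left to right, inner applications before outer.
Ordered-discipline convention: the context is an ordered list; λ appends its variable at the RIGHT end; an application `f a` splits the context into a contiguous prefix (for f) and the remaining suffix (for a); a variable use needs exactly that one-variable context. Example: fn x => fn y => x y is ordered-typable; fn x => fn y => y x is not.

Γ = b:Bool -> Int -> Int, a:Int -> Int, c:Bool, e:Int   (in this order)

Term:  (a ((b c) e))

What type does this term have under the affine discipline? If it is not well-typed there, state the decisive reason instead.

term : Int
usage: b=1, a=1, c=1, e=1
use order (left to right): a, b, c, e
typing: the term checks, with type Int
summary: ordered ✗; linear ✓; affine ✓; relevant ✓; unrestricted ✓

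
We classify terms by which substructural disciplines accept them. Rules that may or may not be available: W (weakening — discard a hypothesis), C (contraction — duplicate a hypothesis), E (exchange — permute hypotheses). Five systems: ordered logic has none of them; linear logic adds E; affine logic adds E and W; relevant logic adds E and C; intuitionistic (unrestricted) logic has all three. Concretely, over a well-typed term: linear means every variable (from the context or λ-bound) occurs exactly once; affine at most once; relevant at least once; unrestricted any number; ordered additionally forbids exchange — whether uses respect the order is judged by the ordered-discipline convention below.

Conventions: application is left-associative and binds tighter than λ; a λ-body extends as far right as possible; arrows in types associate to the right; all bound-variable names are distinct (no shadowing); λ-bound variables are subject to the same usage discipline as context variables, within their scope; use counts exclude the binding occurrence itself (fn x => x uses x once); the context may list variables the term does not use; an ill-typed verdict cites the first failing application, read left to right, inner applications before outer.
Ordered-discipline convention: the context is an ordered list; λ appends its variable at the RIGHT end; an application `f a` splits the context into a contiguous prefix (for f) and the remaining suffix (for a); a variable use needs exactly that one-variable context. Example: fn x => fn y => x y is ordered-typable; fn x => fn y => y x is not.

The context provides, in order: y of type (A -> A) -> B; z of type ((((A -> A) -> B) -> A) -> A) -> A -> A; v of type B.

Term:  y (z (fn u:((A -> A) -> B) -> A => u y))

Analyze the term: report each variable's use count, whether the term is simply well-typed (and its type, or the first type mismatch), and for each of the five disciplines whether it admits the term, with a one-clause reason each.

variable uses: y ×2, z ×1, v ×0, u [bound] ×1
uses in reading order: y, z, u, y
typing: well-typed at B
ordered: ✗, uses contraction: y ×2; v never used (weakening)
linear: ✗, uses contraction: y ×2; v never used (weakening)
affine: ✗, uses contraction: y ×2
relevant: ✗, v never used (weakening)
unrestricted: ✓, typability at B is all that's needed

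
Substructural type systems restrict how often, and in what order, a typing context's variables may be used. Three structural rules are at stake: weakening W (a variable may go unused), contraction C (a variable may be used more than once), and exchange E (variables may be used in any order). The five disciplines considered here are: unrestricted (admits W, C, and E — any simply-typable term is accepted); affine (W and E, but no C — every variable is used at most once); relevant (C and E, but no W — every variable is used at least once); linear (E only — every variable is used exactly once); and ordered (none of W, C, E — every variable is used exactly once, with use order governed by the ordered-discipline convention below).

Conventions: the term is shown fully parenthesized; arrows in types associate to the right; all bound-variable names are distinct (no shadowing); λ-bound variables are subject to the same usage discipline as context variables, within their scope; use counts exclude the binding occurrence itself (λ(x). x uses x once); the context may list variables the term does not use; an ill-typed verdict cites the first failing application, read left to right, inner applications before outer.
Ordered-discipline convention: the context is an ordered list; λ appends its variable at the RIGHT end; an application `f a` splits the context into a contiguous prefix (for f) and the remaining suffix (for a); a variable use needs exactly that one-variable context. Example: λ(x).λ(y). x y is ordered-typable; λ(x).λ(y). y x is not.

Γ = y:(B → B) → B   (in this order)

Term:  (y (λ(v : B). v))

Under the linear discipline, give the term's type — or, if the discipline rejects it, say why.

term : B
use counts: y: 1×; v (bound): 1×
left-to-right use order: y, v
typing: well-typed — term : B
per-discipline verdicts: ordered ✓, linear ✓, affine ✓, relevant ✓, unrestricted ✓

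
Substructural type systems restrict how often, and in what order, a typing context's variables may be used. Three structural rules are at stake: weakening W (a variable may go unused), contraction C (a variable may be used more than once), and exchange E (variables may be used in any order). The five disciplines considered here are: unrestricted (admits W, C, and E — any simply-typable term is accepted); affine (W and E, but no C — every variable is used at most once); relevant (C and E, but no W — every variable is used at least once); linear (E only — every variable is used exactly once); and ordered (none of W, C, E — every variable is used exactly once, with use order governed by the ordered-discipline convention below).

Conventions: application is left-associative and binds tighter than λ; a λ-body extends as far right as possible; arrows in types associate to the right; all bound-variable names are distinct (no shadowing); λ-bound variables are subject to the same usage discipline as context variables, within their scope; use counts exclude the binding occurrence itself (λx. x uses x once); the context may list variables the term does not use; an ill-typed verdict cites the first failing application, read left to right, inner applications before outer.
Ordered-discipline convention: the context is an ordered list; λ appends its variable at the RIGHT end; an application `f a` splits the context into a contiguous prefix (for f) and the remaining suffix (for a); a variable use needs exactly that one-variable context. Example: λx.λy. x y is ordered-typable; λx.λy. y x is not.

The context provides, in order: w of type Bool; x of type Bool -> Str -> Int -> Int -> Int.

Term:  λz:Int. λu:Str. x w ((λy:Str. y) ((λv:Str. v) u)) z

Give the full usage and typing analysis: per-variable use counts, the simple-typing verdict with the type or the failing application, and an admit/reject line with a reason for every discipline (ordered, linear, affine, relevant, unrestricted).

usage: w=1, x=1, z [bound]=1, u [bound]=1, y [bound]=1, v [bound]=1
uses in reading order: x, w, y, v, u, z
typing: well-typed — term : Int -> Str -> Int -> Int
ordered ✗ (use order x, w, y, v, u, z needs exchange)
linear ✓ (w, x, z, u, y, v: one use apiece)
affine ✓ (no duplicate uses among w, x, z, u, y, v)
relevant ✓ (every one of w, x, z, u, y, v appears)
unrestricted ✓ (simply typable at Int -> Str -> Int -> Int; W, C, E all held)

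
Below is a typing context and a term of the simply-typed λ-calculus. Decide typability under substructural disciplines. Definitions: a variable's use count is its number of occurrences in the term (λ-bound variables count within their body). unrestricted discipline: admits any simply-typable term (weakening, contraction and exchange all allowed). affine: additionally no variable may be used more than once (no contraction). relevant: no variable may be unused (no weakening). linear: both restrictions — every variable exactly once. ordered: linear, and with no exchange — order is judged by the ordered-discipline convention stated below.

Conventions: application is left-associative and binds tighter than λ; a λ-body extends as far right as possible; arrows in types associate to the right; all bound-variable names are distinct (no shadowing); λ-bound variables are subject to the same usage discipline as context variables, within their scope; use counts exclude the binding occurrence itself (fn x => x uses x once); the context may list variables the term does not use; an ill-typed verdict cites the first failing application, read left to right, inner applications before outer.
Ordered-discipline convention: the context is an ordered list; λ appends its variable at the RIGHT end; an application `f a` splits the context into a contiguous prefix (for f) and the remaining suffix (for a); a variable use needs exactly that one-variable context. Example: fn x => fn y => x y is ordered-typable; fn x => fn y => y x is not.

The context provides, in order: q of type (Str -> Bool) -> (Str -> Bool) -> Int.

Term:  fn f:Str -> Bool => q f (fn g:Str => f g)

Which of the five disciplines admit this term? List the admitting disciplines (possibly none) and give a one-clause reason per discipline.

admitted in: relevant, unrestricted
use counts: q: 1×, f (bound): 2×, g (bound): 1×
use order (left to right): q, f, f, g
typing: ✓ — (Str -> Bool) -> Int
ordered: ✗, uses contraction: f ×2
linear: ✗, uses contraction: f ×2
affine: ✗, uses contraction: f ×2
relevant: ✓, every one of q, f, g appears
unrestricted: ✓, typability at (Str -> Bool) -> Int is all that's needed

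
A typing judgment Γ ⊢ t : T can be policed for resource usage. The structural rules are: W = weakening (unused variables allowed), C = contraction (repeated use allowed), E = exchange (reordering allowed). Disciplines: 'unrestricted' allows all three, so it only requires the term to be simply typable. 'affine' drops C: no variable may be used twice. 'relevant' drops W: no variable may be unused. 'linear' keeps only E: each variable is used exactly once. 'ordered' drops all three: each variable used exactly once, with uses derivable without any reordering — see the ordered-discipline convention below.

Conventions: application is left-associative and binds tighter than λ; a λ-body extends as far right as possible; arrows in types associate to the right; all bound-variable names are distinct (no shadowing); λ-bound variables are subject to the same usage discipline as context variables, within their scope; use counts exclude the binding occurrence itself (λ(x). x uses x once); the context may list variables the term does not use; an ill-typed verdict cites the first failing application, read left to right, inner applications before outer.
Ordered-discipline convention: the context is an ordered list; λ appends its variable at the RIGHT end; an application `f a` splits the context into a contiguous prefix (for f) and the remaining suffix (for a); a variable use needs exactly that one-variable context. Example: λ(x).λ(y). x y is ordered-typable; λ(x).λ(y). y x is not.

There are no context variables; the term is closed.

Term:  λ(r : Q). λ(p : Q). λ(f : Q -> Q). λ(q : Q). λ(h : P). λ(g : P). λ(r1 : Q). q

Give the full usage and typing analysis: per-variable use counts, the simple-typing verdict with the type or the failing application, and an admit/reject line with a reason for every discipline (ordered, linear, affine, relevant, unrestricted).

usage: r (bound): 0×, p (bound): 0×, f (bound): 0×, q (bound): 1×, h (bound): 0×, g (bound): 0×, r1 (bound): 0×
left-to-right use order: q
typing: well-typed — term : Q -> Q -> (Q -> Q) -> Q -> P -> P -> Q -> Q
ordered ✗ (needs weakening: r, p, f, h, g, r1 unused)
linear ✗ (needs weakening: r, p, f, h, g, r1 unused)
affine ✓ (none of r, p, f, q, h, g, r1 used more than once)
relevant ✗ (needs weakening: r, p, f, h, g, r1 unused)
unrestricted ✓ (well-typed at Q -> Q -> (Q -> Q) -> Q -> P -> P -> Q -> Q; no restrictions here)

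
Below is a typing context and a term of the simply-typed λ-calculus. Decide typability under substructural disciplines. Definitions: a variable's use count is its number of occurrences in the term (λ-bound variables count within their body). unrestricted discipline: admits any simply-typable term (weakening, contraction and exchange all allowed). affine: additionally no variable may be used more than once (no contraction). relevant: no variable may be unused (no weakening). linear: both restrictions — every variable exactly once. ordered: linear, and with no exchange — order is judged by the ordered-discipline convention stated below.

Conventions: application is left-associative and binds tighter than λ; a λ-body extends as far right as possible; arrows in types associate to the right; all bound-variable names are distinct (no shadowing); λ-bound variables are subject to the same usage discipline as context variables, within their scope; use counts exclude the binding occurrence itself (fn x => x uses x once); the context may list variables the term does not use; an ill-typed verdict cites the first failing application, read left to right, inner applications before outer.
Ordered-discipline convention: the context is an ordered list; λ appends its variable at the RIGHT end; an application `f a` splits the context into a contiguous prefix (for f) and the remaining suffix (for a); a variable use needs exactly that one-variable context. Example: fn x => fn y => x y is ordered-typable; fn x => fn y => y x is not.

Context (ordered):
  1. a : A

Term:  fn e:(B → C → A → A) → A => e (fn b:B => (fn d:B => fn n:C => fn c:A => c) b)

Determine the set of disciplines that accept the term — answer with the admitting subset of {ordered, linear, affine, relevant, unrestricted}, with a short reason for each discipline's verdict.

admitting disciplines: affine, unrestricted
usage: a: 0; e (λ-bound): 1; b (λ-bound): 1; d (λ-bound): 0; n (λ-bound): 0; c (λ-bound): 1
order of uses: e, c, b
typing: well-typed at ((B → C → A → A) → A) → A
ordered ✗ (unused: a, d, n — weakening required)
linear ✗ (unused: a, d, n — weakening required)
affine ✓ (at most one use each (a, e, b, d, n, c))
relevant ✗ (unused: a, d, n — weakening required)
unrestricted ✓ (typability at ((B → C → A → A) → A) → A is all that's needed)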